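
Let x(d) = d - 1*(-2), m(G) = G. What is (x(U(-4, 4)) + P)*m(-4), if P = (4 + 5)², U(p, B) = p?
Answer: -316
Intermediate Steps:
x(d) = 2 + d (x(d) = d + 2 = 2 + d)
P = 81 (P = 9² = 81)
(x(U(-4, 4)) + P)*m(-4) = ((2 - 4) + 81)*(-4) = (-2 + 81)*(-4) = 79*(-4) = -316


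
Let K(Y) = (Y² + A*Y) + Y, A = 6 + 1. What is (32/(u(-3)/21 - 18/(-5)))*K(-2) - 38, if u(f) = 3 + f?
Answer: -434/3 ≈ -144.67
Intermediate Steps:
A = 7
K(Y) = Y² + 8*Y (K(Y) = (Y² + 7*Y) + Y = Y² + 8*Y)
(32/(u(-3)/21 - 18/(-5)))*K(-2) - 38 = (32/((3 - 3)/21 - 18/(-5)))*(-2*(8 - 2)) - 38 = (32/(0*(1/21) - 18*(-⅕)))*(-2*6) - 38 = (32/(0 + 18/5))*(-12) - 38 = (32/(18/5))*(-12) - 38 = (32*(5/18))*(-12) - 38 = (80/9)*(-12) - 38 = -320/3 - 38 = -434/3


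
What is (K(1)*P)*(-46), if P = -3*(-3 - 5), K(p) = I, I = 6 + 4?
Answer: -11040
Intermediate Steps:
I = 10
K(p) = 10
P = 24 (P = -3*(-8) = 24)
(K(1)*P)*(-46) = (10*24)*(-46) = 240*(-46) = -11040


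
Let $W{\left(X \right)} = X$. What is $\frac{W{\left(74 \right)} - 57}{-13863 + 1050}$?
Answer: $- \frac{17}{12813} \approx -0.0013268$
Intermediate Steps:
$\frac{W{\left(74 \right)} - 57}{-13863 + 1050} = \frac{74 - 57}{-13863 + 1050} = \frac{74 - 57}{-12813} = 17 \left(- \frac{1}{12813}\right) = - \frac{17}{12813}$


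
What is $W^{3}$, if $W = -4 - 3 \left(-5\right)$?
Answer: $1331$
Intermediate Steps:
$W = 11$ ($W = -4 - -15 = -4 + 15 = 11$)
$W^{3} = 11^{3} = 1331$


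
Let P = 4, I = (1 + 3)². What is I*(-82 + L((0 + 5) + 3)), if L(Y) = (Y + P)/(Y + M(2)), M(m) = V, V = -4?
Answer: -1264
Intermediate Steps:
I = 16 (I = 4² = 16)
M(m) = -4
L(Y) = (4 + Y)/(-4 + Y) (L(Y) = (Y + 4)/(Y - 4) = (4 + Y)/(-4 + Y))
I*(-82 + L((0 + 5) + 3)) = 16*(-82 + (4 + ((0 + 5) + 3))/(-4 + ((0 + 5) + 3))) = 16*(-82 + (4 + (5 + 3))/(-4 + (5 + 3))) = 16*(-82 + (4 + 8)/(-4 + 8)) = 16*(-82 + 12/4) = 16*(-82 + (¼)*12) = 16*(-82 + 3) = 16*(-79) = -1264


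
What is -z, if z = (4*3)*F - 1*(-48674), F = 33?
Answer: -49070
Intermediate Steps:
z = 49070 (z = (4*3)*33 - 1*(-48674) = 12*33 + 48674 = 396 + 48674 = 49070)
-z = -1*49070 = -49070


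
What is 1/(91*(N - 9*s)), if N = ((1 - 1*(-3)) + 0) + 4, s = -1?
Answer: 1/1547 ≈ 0.00064641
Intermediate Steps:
N = 8 (N = ((1 + 3) + 0) + 4 = (4 + 0) + 4 = 4 + 4 = 8)
1/(91*(N - 9*s)) = 1/(91*(8 - 9*(-1))) = 1/(91*(8 + 9)) = 1/(91*17) = 1/1547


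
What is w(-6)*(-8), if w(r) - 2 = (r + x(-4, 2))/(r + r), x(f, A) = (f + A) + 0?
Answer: -64/3 ≈ -21.333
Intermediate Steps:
x(f, A) = A + f (x(f, A) = (A + f) + 0 = A + f)
w(r) = 2 + (-2 + r)/(2*r) (w(r) = 2 + (r + (2 - 4))/(r + r) = 2 + (r - 2)/((2*r)) = 2 + (-2 + r)*(1/(2*r)) = 2 + (-2 + r)/(2*r))
w(-6)*(-8) = (5/2 - 1/(-6))*(-8) = (5/2 - 1*(-⅙))*(-8) = (5/2 + ⅙)*(-8) = (8/3)*(-8) = -64/3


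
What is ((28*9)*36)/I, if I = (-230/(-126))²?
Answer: 36006768/13225 ≈ 2722.6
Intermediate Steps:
I = 13225/3969 (I = (-230*(-1/126))² = (115/63)² = 13225/3969 ≈ 3.3321)
((28*9)*36)/I = ((28*9)*36)/(13225/3969) = (252*36)*(3969/13225) = 9072*(3969/13225) = 36006768/13225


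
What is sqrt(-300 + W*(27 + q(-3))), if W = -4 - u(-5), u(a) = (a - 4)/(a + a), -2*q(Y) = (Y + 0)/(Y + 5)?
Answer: I*sqrt(174390)/20 ≈ 20.88*I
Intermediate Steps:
q(Y) = -Y/(2*(5 + Y)) (q(Y) = -(Y + 0)/(2*(Y + 5)) = -Y/(2*(5 + Y)))
u(a) = (-4 + a)/(2*a) (u(a) = (-4 + a)/((2*a)) = (-4 + a)*(1/(2*a)) = (-4 + a)/(2*a))
W = -49/10 (W = -4 - (-4 - 5)/(2*(-5)) = -4 - (-1)*(-9)/(2*5) = -4 - 1*9/10 = -4 - 9/10 = -49/10 ≈ -4.9000)
sqrt(-300 + W*(27 + q(-3))) = sqrt(-300 - 49*(27 - 1*(-3)/(10 + 2*(-3)))/10) = sqrt(-300 - 49*(27 - 1*(-3)/(10 - 6))/10) = sqrt(-300 - 49*(27 - 1*(-3)/4)/10) = sqrt(-300 - 49*(27 - 1*(-3)*1/4)/10) = sqrt(-300 - 49*(27 + 3/4)/10) = sqrt(-300 - 49/10*111/4) = sqrt(-300 - 5439/40) = sqrt(-17439/40) = I*sqrt(174390)/20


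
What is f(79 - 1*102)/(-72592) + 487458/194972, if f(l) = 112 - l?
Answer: 8839807479/3538351856 ≈ 2.4983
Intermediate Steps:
f(79 - 1*102)/(-72592) + 487458/194972 = (112 - (79 - 1*102))/(-72592) + 487458/194972 = (112 - (79 - 102))*(-1/72592) + 487458*(1/194972) = (112 - 1*(-23))*(-1/72592) + 243729/97486 = (112 + 23)*(-1/72592) + 243729/97486 = 135*(-1/72592) + 243729/97486 = -135/72592 + 243729/97486 = 8839807479/3538351856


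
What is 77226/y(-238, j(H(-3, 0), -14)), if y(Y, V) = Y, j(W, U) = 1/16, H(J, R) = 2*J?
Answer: -38613/119 ≈ -324.48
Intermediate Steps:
j(W, U) = 1/16
77226/y(-238, j(H(-3, 0), -14)) = 77226/(-238) = 77226*(-1/238) = -38613/119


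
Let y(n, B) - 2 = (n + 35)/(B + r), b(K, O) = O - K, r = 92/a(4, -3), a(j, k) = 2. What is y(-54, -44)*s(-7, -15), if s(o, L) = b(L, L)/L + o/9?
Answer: 35/6 ≈ 5.8333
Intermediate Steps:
r = 46 (r = 92/2 = 92*(1/2) = 46)
s(o, L) = o/9 (s(o, L) = (L - L)/L + o/9 = 0/L + o*(1/9) = 0 + o/9 = o/9)
y(n, B) = 2 + (35 + n)/(46 + B) (y(n, B) = 2 + (n + 35)/(B + 46) = 2 + (35 + n)/(46 + B))
y(-54, -44)*s(-7, -15) = ((127 - 54 + 2*(-44))/(46 - 44))*((1/9)*(-7)) = ((127 - 54 - 88)/2)*(-7/9) = ((1/2)*(-15))*(-7/9) = -15/2*(-7/9) = 35/6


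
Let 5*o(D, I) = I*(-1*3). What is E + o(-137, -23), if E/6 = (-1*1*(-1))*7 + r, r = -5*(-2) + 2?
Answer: 639/5 ≈ 127.80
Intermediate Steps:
r = 12 (r = 10 + 2 = 12)
o(D, I) = -3*I/5 (o(D, I) = (I*(-1*3))/5 = (I*(-3))/5 = (-3*I)/5 = -3*I/5)
E = 114 (E = 6*((-1*1*(-1))*7 + 12) = 6*(-1*(-1)*7 + 12) = 6*(1*7 + 12) = 6*(7 + 12) = 6*19 = 114)
E + o(-137, -23) = 114 - ⅗*(-23) = 114 + 69/5 = 639/5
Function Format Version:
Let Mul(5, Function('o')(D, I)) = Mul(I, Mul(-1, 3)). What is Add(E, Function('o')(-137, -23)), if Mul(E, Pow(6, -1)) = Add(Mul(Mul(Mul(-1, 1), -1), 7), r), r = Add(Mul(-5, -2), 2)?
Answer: Rational(639, 5) ≈ 127.80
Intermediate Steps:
r = 12 (r = Add(10, 2) = 12)
Function('o')(D, I) = Mul(Rational(-3, 5), I) (Function('o')(D, I) = Mul(Rational(1, 5), Mul(I, Mul(-1, 3))) = Mul(Rational(1, 5), Mul(I, -3)) = Mul(Rational(1, 5), Mul(-3, I)) = Mul(Rational(-3, 5), I))
E = 114 (E = Mul(6, Add(Mul(Mul(Mul(-1, 1), -1), 7), 12)) = Mul(6, Add(Mul(Mul(-1, -1), 7), 12)) = Mul(6, Add(Mul(1, 7), 12)) = Mul(6, Add(7, 12)) = Mul(6, 19) = 114)
Add(E, Function('o')(-137, -23)) = Add(114, Mul(Rational(-3, 5), -23)) = Add(114, Rational(69, 5)) = Rational(639, 5)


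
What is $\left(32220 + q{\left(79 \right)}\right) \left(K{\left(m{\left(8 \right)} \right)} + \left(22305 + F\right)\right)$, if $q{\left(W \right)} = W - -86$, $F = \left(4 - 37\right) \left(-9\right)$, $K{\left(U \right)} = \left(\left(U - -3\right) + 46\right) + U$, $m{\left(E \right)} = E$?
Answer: $734070795$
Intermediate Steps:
$K{\left(U \right)} = 49 + 2 U$ ($K{\left(U \right)} = \left(\left(U + 3\right) + 46\right) + U = \left(\left(3 + U\right) + 46\right) + U = \left(49 + U\right) + U = 49 + 2 U$)
$F = 297$ ($F = \left(-33\right) \left(-9\right) = 297$)
$q{\left(W \right)} = 86 + W$ ($q{\left(W \right)} = W + 86 = 86 + W$)
$\left(32220 + q{\left(79 \right)}\right) \left(K{\left(m{\left(8 \right)} \right)} + \left(22305 + F\right)\right) = \left(32220 + \left(86 + 79\right)\right) \left(\left(49 + 2 \cdot 8\right) + \left(22305 + 297\right)\right) = \left(32220 + 165\right) \left(\left(49 + 16\right) + 22602\right) = 32385 \left(65 + 22602\right) = 32385 \cdot 22667 = 734070795$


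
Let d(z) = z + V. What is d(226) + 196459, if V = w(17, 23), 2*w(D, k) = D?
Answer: 393387/2 ≈ 1.9669e+5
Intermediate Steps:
w(D, k) = D/2
V = 17/2 (V = (½)*17 = 17/2 ≈ 8.5000)
d(z) = 17/2 + z (d(z) = z + 17/2 = 17/2 + z)
d(226) + 196459 = (17/2 + 226) + 196459 = 469/2 + 196459 = 393387/2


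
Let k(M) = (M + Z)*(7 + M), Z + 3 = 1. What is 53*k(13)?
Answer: 11660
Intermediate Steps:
Z = -2 (Z = -3 + 1 = -2)
k(M) = (-2 + M)*(7 + M) (k(M) = (M - 2)*(7 + M) = (-2 + M)*(7 + M))
53*k(13) = 53*(-14 + 13**2 + 5*13) = 53*(-14 + 169 + 65) = 53*220 = 11660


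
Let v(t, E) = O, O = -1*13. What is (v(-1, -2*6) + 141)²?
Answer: 16384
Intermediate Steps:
O = -13
v(t, E) = -13
(v(-1, -2*6) + 141)² = (-13 + 141)² = 128² = 16384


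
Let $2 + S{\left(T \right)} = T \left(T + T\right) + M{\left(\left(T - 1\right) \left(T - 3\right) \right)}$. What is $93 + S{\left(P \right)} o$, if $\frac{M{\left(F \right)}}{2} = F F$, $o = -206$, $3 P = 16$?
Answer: $- \frac{4320115}{81} \approx -53335.0$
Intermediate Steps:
$P = \frac{16}{3}$ ($P = \frac{1}{3} \cdot 16 = \frac{16}{3} \approx 5.3333$)
$M{\left(F \right)} = 2 F^{2}$ ($M{\left(F \right)} = 2 F F = 2 F^{2}$)
$S{\left(T \right)} = -2 + 2 T^{2} + 2 \left(-1 + T\right)^{2} \left(-3 + T\right)^{2}$ ($S{\left(T \right)} = -2 + \left(T \left(T + T\right) + 2 \left(\left(T - 1\right) \left(T - 3\right)\right)^{2}\right) = -2 + \left(T 2 T + 2 \left(\left(-1 + T\right) \left(-3 + T\right)\right)^{2}\right) = -2 + \left(2 T^{2} + 2 \left(-1 + T\right)^{2} \left(-3 + T\right)^{2}\right) = -2 + 2 T^{2} + 2 \left(-1 + T\right)^{2} \left(-3 + T\right)^{2}$)
$93 + S{\left(P \right)} o = 93 + \left(-2 + 2 \left(\frac{16}{3}\right)^{2} + 2 \left(3 + \left(\frac{16}{3}\right)^{2} - \frac{64}{3}\right)^{2}\right) \left(-206\right) = 93 + \left(-2 + 2 \cdot \frac{256}{9} + 2 \left(3 + \frac{256}{9} - \frac{64}{3}\right)^{2}\right) \left(-206\right) = 93 + \left(-2 + \frac{512}{9} + 2 \left(\frac{91}{9}\right)^{2}\right) \left(-206\right) = 93 + \left(-2 + \frac{512}{9} + 2 \cdot \frac{8281}{81}\right) \left(-206\right) = 93 + \left(-2 + \frac{512}{9} + \frac{16562}{81}\right) \left(-206\right) = 93 + \frac{21008}{81} \left(-206\right) = 93 - \frac{4327648}{81} = - \frac{4320115}{81}$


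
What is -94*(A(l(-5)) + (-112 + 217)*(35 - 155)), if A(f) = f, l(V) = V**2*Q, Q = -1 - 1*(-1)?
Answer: 1184400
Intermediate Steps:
Q = 0 (Q = -1 + 1 = 0)
l(V) = 0 (l(V) = V**2*0 = 0)
-94*(A(l(-5)) + (-112 + 217)*(35 - 155)) = -94*(0 + (-112 + 217)*(35 - 155)) = -94*(0 + 105*(-120)) = -94*(0 - 12600) = -94*(-12600) = 1184400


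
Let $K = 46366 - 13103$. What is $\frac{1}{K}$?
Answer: $\frac{1}{33263} \approx 3.0063 \cdot 10^{-5}$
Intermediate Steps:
$K = 33263$ ($K = 46366 - 13103 = 33263$)
$\frac{1}{K} = \frac{1}{33263}$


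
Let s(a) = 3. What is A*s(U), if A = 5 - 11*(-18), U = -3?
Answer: 609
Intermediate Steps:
A = 203 (A = 5 + 198 = 203)
A*s(U) = 203*3 = 609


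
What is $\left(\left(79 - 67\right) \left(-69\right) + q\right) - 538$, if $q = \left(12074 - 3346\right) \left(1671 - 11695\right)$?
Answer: $-87490838$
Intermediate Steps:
$q = -87489472$ ($q = 8728 \left(-10024\right) = -87489472$)
$\left(\left(79 - 67\right) \left(-69\right) + q\right) - 538 = \left(\left(79 - 67\right) \left(-69\right) - 87489472\right) - 538 = \left(12 \left(-69\right) - 87489472\right) - 538 = \left(-828 - 87489472\right) - 538 = -87490300 - 538 = -87490838$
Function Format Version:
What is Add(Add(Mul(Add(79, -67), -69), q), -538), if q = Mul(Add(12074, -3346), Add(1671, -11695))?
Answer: -87490838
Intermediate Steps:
q = -87489472 (q = Mul(8728, -10024) = -87489472)
Add(Add(Mul(Add(79, -67), -69), q), -538) = Add(Add(Mul(Add(79, -67), -69), -87489472), -538) = Add(Add(Mul(12, -69), -87489472), -538) = Add(Add(-828, -87489472), -538) = Add(-87490300, -538) = -87490838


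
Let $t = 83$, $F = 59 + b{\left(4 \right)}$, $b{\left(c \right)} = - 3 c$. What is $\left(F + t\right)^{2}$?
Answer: $16900$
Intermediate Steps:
$F = 47$ ($F = 59 - 12 = 47$)
$\left(F + t\right)^{2} = \left(47 + 83\right)^{2} = 130^{2} = 16900$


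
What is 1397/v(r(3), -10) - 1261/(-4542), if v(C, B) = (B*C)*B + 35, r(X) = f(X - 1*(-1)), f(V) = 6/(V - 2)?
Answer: 6767609/1521570 ≈ 4.4478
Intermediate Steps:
f(V) = 6/(-2 + V)
r(X) = 6/(-1 + X) (r(X) = 6/(-2 + (X - 1*(-1))) = 6/(-2 + (X + 1)) = 6/(-2 + (1 + X)) = 6/(-1 + X))
v(C, B) = 35 + C*B**2 (v(C, B) = C*B**2 + 35 = 35 + C*B**2)
1397/v(r(3), -10) - 1261/(-4542) = 1397/(35 + (6/(-1 + 3))*(-10)**2) - 1261/(-4542) = 1397/(35 + (6/2)*100) - 1261*(-1/4542) = 1397/(35 + (6*(1/2))*100) + 1261/4542 = 1397/(35 + 3*100) + 1261/4542 = 1397/(35 + 300) + 1261/4542 = 1397/335 + 1261/4542 = 6767609/1521570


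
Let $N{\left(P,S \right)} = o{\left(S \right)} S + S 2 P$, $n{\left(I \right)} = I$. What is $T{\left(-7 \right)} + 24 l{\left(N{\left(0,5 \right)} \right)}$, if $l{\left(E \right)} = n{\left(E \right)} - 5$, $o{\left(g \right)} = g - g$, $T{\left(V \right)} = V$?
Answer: $-127$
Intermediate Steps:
$o{\left(g \right)} = 0$
$N{\left(P,S \right)} = 2 P S$ ($N{\left(P,S \right)} = 0 S + S 2 P = 0 + 2 S P = 0 + 2 P S = 2 P S$)
$l{\left(E \right)} = -5 + E$ ($l{\left(E \right)} = E - 5 = -5 + E$)
$T{\left(-7 \right)} + 24 l{\left(N{\left(0,5 \right)} \right)} = -7 + 24 \left(-5 + 2 \cdot 0 \cdot 5\right) = -7 + 24 \left(-5 + 0\right) = -7 + 24 \left(-5\right) = -7 - 120 = -127$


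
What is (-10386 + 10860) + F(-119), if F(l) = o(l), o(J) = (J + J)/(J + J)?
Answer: 475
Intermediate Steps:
o(J) = 1 (o(J) = (2*J)/((2*J)) = (2*J)*(1/(2*J)) = 1)
F(l) = 1
(-10386 + 10860) + F(-119) = (-10386 + 10860) + 1 = 474 + 1 = 475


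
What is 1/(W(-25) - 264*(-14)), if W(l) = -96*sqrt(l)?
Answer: 77/289392 + 5*I/144696 ≈ 0.00026608 + 3.4555e-5*I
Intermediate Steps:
1/(W(-25) - 264*(-14)) = 1/(-480*I - 264*(-14)) = 1/(-480*I + 3696) = 1/(3696 - 480*I) = (3696 + 480*I)/13890816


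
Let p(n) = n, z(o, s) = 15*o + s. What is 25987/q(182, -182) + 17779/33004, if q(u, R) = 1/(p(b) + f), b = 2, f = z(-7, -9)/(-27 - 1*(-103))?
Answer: 428855253/33004 ≈ 12994.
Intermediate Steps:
z(o, s) = s + 15*o
f = -3/2 (f = (-9 + 15*(-7))/(-27 - 1*(-103)) = (-9 - 105)/(-27 + 103) = -114/76 = -114*1/76 = -3/2 ≈ -1.5000)
q(u, R) = 2 (q(u, R) = 1/(2 - 3/2) = 1/(½) = 2)
25987/q(182, -182) + 17779/33004 = 25987/2 + 17779/33004 = 428855253/33004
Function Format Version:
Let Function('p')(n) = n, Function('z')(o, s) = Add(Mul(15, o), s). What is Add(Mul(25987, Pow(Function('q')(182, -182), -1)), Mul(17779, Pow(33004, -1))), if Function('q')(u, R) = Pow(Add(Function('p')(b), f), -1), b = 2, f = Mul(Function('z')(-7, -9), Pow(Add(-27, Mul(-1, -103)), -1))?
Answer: Rational(428855253, 33004) ≈ 12994.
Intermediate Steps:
Function('z')(o, s) = Add(s, Mul(15, o))
f = Rational(-3, 2) (f = Mul(Add(-9, Mul(15, -7)), Pow(Add(-27, Mul(-1, -103)), -1)) = Mul(Add(-9, -105), Pow(Add(-27, 103), -1)) = Mul(-114, Pow(76, -1)) = Mul(-114, Rational(1, 76)) = Rational(-3, 2) ≈ -1.5000)
Function('q')(u, R) = 2 (Function('q')(u, R) = Pow(Add(2, Rational(-3, 2)), -1) = Pow(Rational(1, 2), -1) = 2)
Add(Mul(25987, Pow(Function('q')(182, -182), -1)), Mul(17779, Pow(33004, -1))) = Add(Mul(25987, Pow(2, -1)), Mul(17779, Pow(33004, -1))) = Add(Mul(25987, Rational(1, 2)), Mul(17779, Rational(1, 33004))) = Add(Rational(25987, 2), Rational(17779, 33004)) = Rational(428855253, 33004)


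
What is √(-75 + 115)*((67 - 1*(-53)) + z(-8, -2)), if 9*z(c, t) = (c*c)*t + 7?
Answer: 1918*√10/9 ≈ 673.92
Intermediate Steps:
z(c, t) = 7/9 + t*c²/9 (z(c, t) = ((c*c)*t + 7)/9 = (c²*t + 7)/9 = (t*c² + 7)/9 = (7 + t*c²)/9 = 7/9 + t*c²/9)
√(-75 + 115)*((67 - 1*(-53)) + z(-8, -2)) = √(-75 + 115)*((67 - 1*(-53)) + (7/9 + (⅑)*(-2)*(-8)²)) = √40*((67 + 53) + (7/9 + (⅑)*(-2)*64)) = (2*√10)*(120 + (7/9 - 128/9)) = (2*√10)*(120 - 121/9) = (2*√10)*(959/9) = 1918*√10/9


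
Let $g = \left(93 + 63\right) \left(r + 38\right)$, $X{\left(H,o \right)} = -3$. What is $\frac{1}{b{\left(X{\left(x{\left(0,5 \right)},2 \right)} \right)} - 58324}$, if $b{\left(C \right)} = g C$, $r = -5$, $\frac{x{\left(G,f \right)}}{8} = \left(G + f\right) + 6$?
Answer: $- \frac{1}{73768} \approx -1.3556 \cdot 10^{-5}$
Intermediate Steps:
$x{\left(G,f \right)} = 48 + 8 G + 8 f$ ($x{\left(G,f \right)} = 8 \left(\left(G + f\right) + 6\right) = 8 \left(6 + G + f\right) = 48 + 8 G + 8 f$)
$g = 5148$ ($g = \left(93 + 63\right) \left(-5 + 38\right) = 156 \cdot 33 = 5148$)
$b{\left(C \right)} = 5148 C$
$\frac{1}{b{\left(X{\left(x{\left(0,5 \right)},2 \right)} \right)} - 58324} = \frac{1}{5148 \left(-3\right) - 58324} = \frac{1}{-15444 - 58324} = \frac{1}{-73768} = - \frac{1}{73768}$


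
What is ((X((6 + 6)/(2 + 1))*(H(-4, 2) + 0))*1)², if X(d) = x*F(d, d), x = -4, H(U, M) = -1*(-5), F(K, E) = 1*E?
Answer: 6400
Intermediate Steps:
F(K, E) = E
H(U, M) = 5
X(d) = -4*d
((X((6 + 6)/(2 + 1))*(H(-4, 2) + 0))*1)² = (((-4*(6 + 6)/(2 + 1))*(5 + 0))*1)² = ((-48/3*5)*1)² = ((-4*4*5)*1)² = (-16*5*1)² = (-80*1)² = (-80)² = 6400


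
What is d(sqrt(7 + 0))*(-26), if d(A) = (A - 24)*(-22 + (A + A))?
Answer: -14092 + 1820*sqrt(7) ≈ -9276.7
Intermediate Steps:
d(A) = (-24 + A)*(-22 + 2*A)
d(sqrt(7 + 0))*(-26) = (528 - 70*sqrt(7 + 0) + 2*(sqrt(7 + 0))**2)*(-26) = (528 - 70*sqrt(7) + 2*(sqrt(7))**2)*(-26) = (528 - 70*sqrt(7) + 2*7)*(-26) = (528 - 70*sqrt(7) + 14)*(-26) = (542 - 70*sqrt(7))*(-26) = -14092 + 1820*sqrt(7)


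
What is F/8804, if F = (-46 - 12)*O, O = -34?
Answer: 493/2201 ≈ 0.22399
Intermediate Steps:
F = 1972 (F = (-46 - 12)*(-34) = -58*(-34) = 1972)
F/8804 = 1972/8804 = 1972*(1/8804) = 493/2201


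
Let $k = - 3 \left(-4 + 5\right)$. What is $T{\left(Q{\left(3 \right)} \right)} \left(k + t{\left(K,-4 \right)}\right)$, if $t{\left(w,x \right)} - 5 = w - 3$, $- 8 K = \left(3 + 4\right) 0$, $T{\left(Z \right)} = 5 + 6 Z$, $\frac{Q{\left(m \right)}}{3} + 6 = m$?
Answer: $49$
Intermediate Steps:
$Q{\left(m \right)} = -18 + 3 m$
$K = 0$ ($K = - \frac{\left(3 + 4\right) 0}{8} = - \frac{7 \cdot 0}{8} = \left(- \frac{1}{8}\right) 0 = 0$)
$k = -3$ ($k = \left(-3\right) 1 = -3$)
$t{\left(w,x \right)} = 2 + w$ ($t{\left(w,x \right)} = 5 + \left(w - 3\right) = 5 + \left(-3 + w\right) = 2 + w$)
$T{\left(Q{\left(3 \right)} \right)} \left(k + t{\left(K,-4 \right)}\right) = \left(5 + 6 \left(-18 + 3 \cdot 3\right)\right) \left(-3 + \left(2 + 0\right)\right) = \left(5 + 6 \left(-18 + 9\right)\right) \left(-3 + 2\right) = \left(5 + 6 \left(-9\right)\right) \left(-1\right) = \left(5 - 54\right) \left(-1\right) = \left(-49\right) \left(-1\right) = 49$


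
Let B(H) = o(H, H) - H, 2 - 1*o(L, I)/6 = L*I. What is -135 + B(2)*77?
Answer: -1213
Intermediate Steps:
o(L, I) = 12 - 6*I*L (o(L, I) = 12 - 6*L*I = 12 - 6*I*L)
B(H) = 12 - H - 6*H² (B(H) = (12 - 6*H*H) - H = (12 - 6*H²) - H = 12 - H - 6*H²)
-135 + B(2)*77 = -135 + (12 - 1*2 - 6*2²)*77 = -135 + (12 - 2 - 6*4)*77 = -135 + (12 - 2 - 24)*77 = -135 - 14*77 = -135 - 1078 = -1213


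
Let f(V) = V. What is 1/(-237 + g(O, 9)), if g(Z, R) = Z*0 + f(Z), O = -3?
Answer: -1/240 ≈ -0.0041667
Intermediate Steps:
g(Z, R) = Z (g(Z, R) = Z*0 + Z = 0 + Z = Z)
1/(-237 + g(O, 9)) = 1/(-237 - 3) = 1/(-240) = -1/240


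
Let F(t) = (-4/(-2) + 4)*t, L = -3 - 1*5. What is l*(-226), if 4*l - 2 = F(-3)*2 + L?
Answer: 2373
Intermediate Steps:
L = -8 (L = -3 - 5 = -8)
F(t) = 6*t (F(t) = (-4*(-1/2) + 4)*t = (2 + 4)*t = 6*t)
l = -21/2 (l = 1/2 + ((6*(-3))*2 - 8)/4 = 1/2 + (-18*2 - 8)/4 = 1/2 + (-36 - 8)/4 = 1/2 + (1/4)*(-44) = 1/2 - 11 = -21/2 ≈ -10.500)
l*(-226) = -21/2*(-226) = 2373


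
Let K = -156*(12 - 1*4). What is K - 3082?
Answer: -4330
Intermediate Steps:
K = -1248 (K = -156*(12 - 4) = -156*8 = -1248)
K - 3082 = -1248 - 3082 = -4330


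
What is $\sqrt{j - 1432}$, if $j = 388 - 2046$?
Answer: $i \sqrt{3090} \approx 55.588 i$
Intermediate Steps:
$j = -1658$
$\sqrt{j - 1432} = \sqrt{-1658 - 1432} = \sqrt{-3090} = i \sqrt{3090}$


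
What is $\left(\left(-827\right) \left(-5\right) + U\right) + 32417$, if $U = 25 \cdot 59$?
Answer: $38027$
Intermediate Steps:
$U = 1475$
$\left(\left(-827\right) \left(-5\right) + U\right) + 32417 = \left(\left(-827\right) \left(-5\right) + 1475\right) + 32417 = \left(4135 + 1475\right) + 32417 = 5610 + 32417 = 38027$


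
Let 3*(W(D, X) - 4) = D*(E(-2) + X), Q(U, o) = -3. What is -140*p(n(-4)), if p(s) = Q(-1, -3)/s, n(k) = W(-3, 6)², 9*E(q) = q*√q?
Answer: 8505/(9 - I*√2)² ≈ 97.532 + 31.427*I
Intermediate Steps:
E(q) = q^(3/2)/9 (E(q) = (q*√q)/9 = q^(3/2)/9)
W(D, X) = 4 + D*(X - 2*I*√2/9)/3 (W(D, X) = 4 + (D*((-2)^(3/2)/9 + X))/3 = 4 + (D*((-2*I*√2)/9 + X))/3 = 4 + (D*(-2*I*√2/9 + X))/3 = 4 + (D*(X - 2*I*√2/9))/3 = 4 + D*(X - 2*I*√2/9)/3)
n(k) = (-2 + 2*I*√2/9)² (n(k) = (4 + (⅓)*(-3)*6 - 2/27*I*(-3)*√2)² = (4 - 6 + 2*I*√2/9)² = (-2 + 2*I*√2/9)²)
p(s) = -3/s
-140*p(n(-4)) = -(-420)/(316/81 - 8*I*√2/9) = 420/(316/81 - 8*I*√2/9)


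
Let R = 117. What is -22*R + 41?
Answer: -2533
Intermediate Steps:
-22*R + 41 = -22*117 + 41 = -2574 + 41 = -2533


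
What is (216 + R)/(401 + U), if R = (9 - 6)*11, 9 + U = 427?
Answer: 83/273 ≈ 0.30403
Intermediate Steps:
U = 418 (U = -9 + 427 = 418)
R = 33 (R = 3*11 = 33)
(216 + R)/(401 + U) = (216 + 33)/(401 + 418) = 249/819 = 249*(1/819) = 83/273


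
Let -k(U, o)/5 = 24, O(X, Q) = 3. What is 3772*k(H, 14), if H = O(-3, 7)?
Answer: -452640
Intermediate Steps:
H = 3
k(U, o) = -120 (k(U, o) = -5*24 = -120)
3772*k(H, 14) = 3772*(-120) = -452640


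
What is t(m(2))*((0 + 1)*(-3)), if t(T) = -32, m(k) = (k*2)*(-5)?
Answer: 96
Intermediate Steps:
m(k) = -10*k (m(k) = (2*k)*(-5) = -10*k)
t(m(2))*((0 + 1)*(-3)) = -32*(0 + 1)*(-3) = -32*(-3) = 96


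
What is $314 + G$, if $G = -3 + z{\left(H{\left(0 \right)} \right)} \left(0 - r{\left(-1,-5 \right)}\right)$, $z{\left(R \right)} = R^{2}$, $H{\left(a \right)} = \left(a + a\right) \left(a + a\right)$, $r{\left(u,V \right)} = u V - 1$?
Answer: $311$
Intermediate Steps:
$r{\left(u,V \right)} = -1 + V u$ ($r{\left(u,V \right)} = V u - 1 = -1 + V u$)
$H{\left(a \right)} = 4 a^{2}$ ($H{\left(a \right)} = 2 a 2 a = 4 a^{2}$)
$G = -3$ ($G = -3 + \left(4 \cdot 0^{2}\right)^{2} \left(0 - \left(-1 - -5\right)\right) = -3 + \left(4 \cdot 0\right)^{2} \left(0 - \left(-1 + 5\right)\right) = -3 + 0^{2} \left(0 - 4\right) = -3 + 0 \left(0 - 4\right) = -3 + 0 \left(-4\right) = -3 + 0 = -3$)
$314 + G = 314 - 3 = 311$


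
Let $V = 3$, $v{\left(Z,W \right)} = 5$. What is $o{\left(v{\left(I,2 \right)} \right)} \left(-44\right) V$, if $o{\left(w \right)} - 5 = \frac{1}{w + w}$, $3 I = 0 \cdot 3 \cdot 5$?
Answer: $- \frac{3366}{5} \approx -673.2$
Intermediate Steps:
$I = 0$ ($I = \frac{0 \cdot 3 \cdot 5}{3} = \frac{0 \cdot 5}{3} = \frac{1}{3} \cdot 0 = 0$)
$o{\left(w \right)} = 5 + \frac{1}{2 w}$ ($o{\left(w \right)} = 5 + \frac{1}{w + w} = 5 + \frac{1}{2 w}$)
$o{\left(v{\left(I,2 \right)} \right)} \left(-44\right) V = \left(5 + \frac{1}{2 \cdot 5}\right) \left(-44\right) 3 = \left(5 + \frac{1}{2} \cdot \frac{1}{5}\right) \left(-44\right) 3 = \left(5 + \frac{1}{10}\right) \left(-44\right) 3 = \frac{51}{10} \left(-44\right) 3 = \left(- \frac{1122}{5}\right) 3 = - \frac{3366}{5}$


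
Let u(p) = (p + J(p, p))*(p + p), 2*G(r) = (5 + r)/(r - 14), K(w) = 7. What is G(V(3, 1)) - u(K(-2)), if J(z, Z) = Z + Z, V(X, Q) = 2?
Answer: -7063/24 ≈ -294.29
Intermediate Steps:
J(z, Z) = 2*Z
G(r) = (5 + r)/(2*(-14 + r)) (G(r) = ((5 + r)/(r - 14))/2 = ((5 + r)/(-14 + r))/2 = (5 + r)/(2*(-14 + r)))
u(p) = 6*p**2 (u(p) = (p + 2*p)*(p + p) = (3*p)*(2*p) = 6*p**2)
G(V(3, 1)) - u(K(-2)) = (5 + 2)/(2*(-14 + 2)) - 6*7**2 = (1/2)*7/(-12) - 6*49 = (1/2)*(-1/12)*7 - 1*294 = -7/24 - 294 = -7063/24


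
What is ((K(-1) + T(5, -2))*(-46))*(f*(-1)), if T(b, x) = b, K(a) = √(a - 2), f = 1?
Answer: 230 + 46*I*√3 ≈ 230.0 + 79.674*I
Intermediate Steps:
K(a) = √(-2 + a)
((K(-1) + T(5, -2))*(-46))*(f*(-1)) = ((√(-2 - 1) + 5)*(-46))*(1*(-1)) = ((√(-3) + 5)*(-46))*(-1) = ((I*√3 + 5)*(-46))*(-1) = ((5 + I*√3)*(-46))*(-1) = (-230 - 46*I*√3)*(-1) = 230 + 46*I*√3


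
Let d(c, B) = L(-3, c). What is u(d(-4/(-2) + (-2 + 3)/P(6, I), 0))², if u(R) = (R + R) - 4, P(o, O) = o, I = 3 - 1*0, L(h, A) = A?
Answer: ⅑ ≈ 0.11111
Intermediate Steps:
I = 3 (I = 3 + 0 = 3)
d(c, B) = c
u(R) = -4 + 2*R (u(R) = 2*R - 4 = -4 + 2*R)
u(d(-4/(-2) + (-2 + 3)/P(6, I), 0))² = (-4 + 2*(-4/(-2) + (-2 + 3)/6))² = (-4 + 2*(-4*(-½) + 1*(⅙)))² = (-4 + 2*(2 + ⅙))² = (-4 + 2*(13/6))² = (-4 + 13/3)² = (⅓)² = ⅑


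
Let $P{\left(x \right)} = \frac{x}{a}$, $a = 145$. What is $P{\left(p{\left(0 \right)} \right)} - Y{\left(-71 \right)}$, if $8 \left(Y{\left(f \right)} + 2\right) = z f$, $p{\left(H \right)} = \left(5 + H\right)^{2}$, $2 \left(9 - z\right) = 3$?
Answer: $\frac{31893}{464} \approx 68.735$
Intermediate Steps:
$z = \frac{15}{2}$ ($z = 9 - \frac{3}{2} = \frac{15}{2} \approx 7.5$)
$Y{\left(f \right)} = -2 + \frac{15 f}{16}$ ($Y{\left(f \right)} = -2 + \frac{\frac{15}{2} f}{8} = -2 + \frac{15 f}{16}$)
$P{\left(x \right)} = \frac{x}{145}$
$P{\left(p{\left(0 \right)} \right)} - Y{\left(-71 \right)} = \frac{\left(5 + 0\right)^{2}}{145} - \left(-2 + \frac{15}{16} \left(-71\right)\right) = \frac{5^{2}}{145} - \left(-2 - \frac{1065}{16}\right) = \frac{1}{145} \cdot 25 - - \frac{1097}{16} = \frac{5}{29} + \frac{1097}{16} = \frac{31893}{464}$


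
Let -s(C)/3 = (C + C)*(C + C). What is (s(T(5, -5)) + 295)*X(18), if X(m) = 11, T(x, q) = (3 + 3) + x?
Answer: -12727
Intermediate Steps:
T(x, q) = 6 + x
s(C) = -12*C**2 (s(C) = -3*(C + C)*(C + C) = -3*2*C*2*C = -12*C**2)
(s(T(5, -5)) + 295)*X(18) = (-12*(6 + 5)**2 + 295)*11 = (-12*11**2 + 295)*11 = (-12*121 + 295)*11 = (-1452 + 295)*11 = -1157*11 = -12727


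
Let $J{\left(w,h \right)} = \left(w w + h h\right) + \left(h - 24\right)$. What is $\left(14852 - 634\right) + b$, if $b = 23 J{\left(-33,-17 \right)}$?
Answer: $44969$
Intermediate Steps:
$J{\left(w,h \right)} = -24 + h + h^{2} + w^{2}$ ($J{\left(w,h \right)} = \left(w^{2} + h^{2}\right) + \left(-24 + h\right) = \left(h^{2} + w^{2}\right) + \left(-24 + h\right) = -24 + h + h^{2} + w^{2}$)
$b = 30751$ ($b = 23 \left(-24 - 17 + \left(-17\right)^{2} + \left(-33\right)^{2}\right) = 23 \left(-24 - 17 + 289 + 1089\right) = 23 \cdot 1337 = 30751$)
$\left(14852 - 634\right) + b = \left(14852 - 634\right) + 30751 = 14218 + 30751 = 44969$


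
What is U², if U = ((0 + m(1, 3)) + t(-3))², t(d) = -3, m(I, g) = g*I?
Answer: 0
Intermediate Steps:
m(I, g) = I*g
U = 0 (U = ((0 + 1*3) - 3)² = ((0 + 3) - 3)² = (3 - 3)² = 0² = 0)
U² = 0² = 0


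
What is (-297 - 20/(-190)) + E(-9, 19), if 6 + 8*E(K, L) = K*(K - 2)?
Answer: -43361/152 ≈ -285.27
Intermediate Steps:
E(K, L) = -¾ + K*(-2 + K)/8 (E(K, L) = -¾ + (K*(K - 2))/8 = -¾ + (K*(-2 + K))/8 = -¾ + K*(-2 + K)/8)
(-297 - 20/(-190)) + E(-9, 19) = (-297 - 20/(-190)) + (-¾ - ¼*(-9) + (⅛)*(-9)²) = (-297 - 20*(-1/190)) + (-¾ + 9/4 + (⅛)*81) = (-297 + 2/19) + (-¾ + 9/4 + 81/8) = -5641/19 + 93/8 = -43361/152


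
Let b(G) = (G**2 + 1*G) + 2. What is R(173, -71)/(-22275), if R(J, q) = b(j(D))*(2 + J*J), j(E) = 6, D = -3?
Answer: -39908/675 ≈ -59.123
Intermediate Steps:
b(G) = 2 + G + G**2 (b(G) = (G**2 + G) + 2 = (G + G**2) + 2 = 2 + G + G**2)
R(J, q) = 88 + 44*J**2 (R(J, q) = (2 + 6 + 6**2)*(2 + J*J) = (2 + 6 + 36)*(2 + J**2) = 44*(2 + J**2) = 88 + 44*J**2)
R(173, -71)/(-22275) = (88 + 44*173**2)/(-22275) = (88 + 44*29929)*(-1/22275) = (88 + 1316876)*(-1/22275) = 1316964*(-1/22275) = -39908/675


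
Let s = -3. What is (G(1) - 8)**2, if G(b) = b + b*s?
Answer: 100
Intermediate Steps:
G(b) = -2*b (G(b) = b + b*(-3) = b - 3*b = -2*b)
(G(1) - 8)**2 = (-2*1 - 8)**2 = (-2 - 8)**2 = (-10)**2 = 100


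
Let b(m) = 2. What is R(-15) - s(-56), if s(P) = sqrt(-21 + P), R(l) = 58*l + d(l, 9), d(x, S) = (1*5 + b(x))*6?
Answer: -828 - I*sqrt(77) ≈ -828.0 - 8.775*I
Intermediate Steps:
d(x, S) = 42 (d(x, S) = (1*5 + 2)*6 = (5 + 2)*6 = 7*6 = 42)
R(l) = 42 + 58*l (R(l) = 58*l + 42 = 42 + 58*l)
R(-15) - s(-56) = (42 + 58*(-15)) - sqrt(-21 - 56) = (42 - 870) - sqrt(-77) = -828 - I*sqrt(77)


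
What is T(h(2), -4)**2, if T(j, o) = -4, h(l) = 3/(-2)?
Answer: 16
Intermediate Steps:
h(l) = -3/2 (h(l) = 3*(-1/2) = -3/2)
T(h(2), -4)**2 = (-4)**2 = 16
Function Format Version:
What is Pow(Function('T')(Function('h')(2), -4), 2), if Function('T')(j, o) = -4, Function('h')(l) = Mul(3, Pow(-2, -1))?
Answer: 16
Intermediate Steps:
Function('h')(l) = Rational(-3, 2) (Function('h')(l) = Mul(3, Rational(-1, 2)) = Rational(-3, 2))
Pow(Function('T')(Function('h')(2), -4), 2) = Pow(-4, 2) = 16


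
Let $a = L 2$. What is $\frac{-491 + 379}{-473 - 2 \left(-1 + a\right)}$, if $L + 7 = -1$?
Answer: $\frac{112}{439} \approx 0.25513$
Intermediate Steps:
$L = -8$ ($L = -7 - 1 = -8$)
$a = -16$ ($a = \left(-8\right) 2 = -16$)
$\frac{-491 + 379}{-473 - 2 \left(-1 + a\right)} = \frac{-491 + 379}{-473 - 2 \left(-1 - 16\right)} = - \frac{112}{-473 - -34} = - \frac{112}{-473 + 34} = - \frac{112}{-439} = \left(-112\right) \left(- \frac{1}{439}\right) = \frac{112}{439}$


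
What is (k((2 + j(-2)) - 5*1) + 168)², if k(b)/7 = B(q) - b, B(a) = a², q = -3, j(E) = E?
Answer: 70756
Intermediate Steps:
k(b) = 63 - 7*b (k(b) = 7*((-3)² - b) = 7*(9 - b) = 63 - 7*b)
(k((2 + j(-2)) - 5*1) + 168)² = ((63 - 7*((2 - 2) - 5*1)) + 168)² = ((63 - 7*(0 - 5)) + 168)² = ((63 - 7*(-5)) + 168)² = ((63 + 35) + 168)² = (98 + 168)² = 266² = 70756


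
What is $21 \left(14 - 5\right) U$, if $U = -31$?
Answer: $-5859$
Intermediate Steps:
$21 \left(14 - 5\right) U = 21 \left(14 - 5\right) \left(-31\right) = 21 \cdot 9 \left(-31\right) = 189 \left(-31\right) = -5859$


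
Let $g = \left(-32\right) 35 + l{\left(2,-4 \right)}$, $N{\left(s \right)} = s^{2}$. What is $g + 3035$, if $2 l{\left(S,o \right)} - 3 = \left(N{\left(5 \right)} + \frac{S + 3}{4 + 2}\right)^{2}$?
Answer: $\frac{162013}{72} \approx 2250.2$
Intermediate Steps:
$l{\left(S,o \right)} = \frac{3}{2} + \frac{\left(\frac{51}{2} + \frac{S}{6}\right)^{2}}{2}$ ($l{\left(S,o \right)} = \frac{3}{2} + \frac{\left(5^{2} + \frac{S + 3}{4 + 2}\right)^{2}}{2} = \frac{3}{2} + \frac{\left(25 + \frac{3 + S}{6}\right)^{2}}{2} = \frac{3}{2} + \frac{\left(25 + \left(3 + S\right) \frac{1}{6}\right)^{2}}{2} = \frac{3}{2} + \frac{\left(25 + \left(\frac{1}{2} + \frac{S}{6}\right)\right)^{2}}{2} = \frac{3}{2} + \frac{\left(\frac{51}{2} + \frac{S}{6}\right)^{2}}{2}$)
$g = - \frac{56507}{72}$ ($g = \left(-32\right) 35 + \left(\frac{3}{2} + \frac{\left(153 + 2\right)^{2}}{72}\right) = -1120 + \left(\frac{3}{2} + \frac{155^{2}}{72}\right) = -1120 + \left(\frac{3}{2} + \frac{1}{72} \cdot 24025\right) = -1120 + \left(\frac{3}{2} + \frac{24025}{72}\right) = -1120 + \frac{24133}{72} = - \frac{56507}{72} \approx -784.82$)
$g + 3035 = - \frac{56507}{72} + 3035 = \frac{162013}{72}$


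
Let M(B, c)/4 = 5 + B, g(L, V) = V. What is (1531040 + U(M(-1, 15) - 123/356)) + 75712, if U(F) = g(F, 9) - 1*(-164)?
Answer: 1606925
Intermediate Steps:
M(B, c) = 20 + 4*B (M(B, c) = 4*(5 + B) = 20 + 4*B)
U(F) = 173 (U(F) = 9 - 1*(-164) = 9 + 164 = 173)
(1531040 + U(M(-1, 15) - 123/356)) + 75712 = (1531040 + 173) + 75712 = 1531213 + 75712 = 1606925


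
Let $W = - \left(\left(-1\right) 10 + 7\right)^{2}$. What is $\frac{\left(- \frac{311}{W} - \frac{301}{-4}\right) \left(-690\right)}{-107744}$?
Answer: $\frac{454595}{646464} \approx 0.7032$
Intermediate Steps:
$W = -9$ ($W = - \left(-10 + 7\right)^{2} = - \left(-3\right)^{2} = \left(-1\right) 9 = -9$)
$\frac{\left(- \frac{311}{W} - \frac{301}{-4}\right) \left(-690\right)}{-107744} = \frac{\left(- \frac{311}{-9} - \frac{301}{-4}\right) \left(-690\right)}{-107744} = \left(\left(-311\right) \left(- \frac{1}{9}\right) - - \frac{301}{4}\right) \left(-690\right) \left(- \frac{1}{107744}\right) = \left(\frac{311}{9} + \frac{301}{4}\right) \left(-690\right) \left(- \frac{1}{107744}\right) = \frac{3953}{36} \left(-690\right) \left(- \frac{1}{107744}\right) = \left(- \frac{454595}{6}\right) \left(- \frac{1}{107744}\right) = \frac{454595}{646464}$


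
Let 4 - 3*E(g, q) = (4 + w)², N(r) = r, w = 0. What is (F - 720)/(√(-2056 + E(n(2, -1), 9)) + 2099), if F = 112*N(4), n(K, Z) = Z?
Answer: -570928/4407861 + 544*I*√515/4407861 ≈ -0.12952 + 0.0028008*I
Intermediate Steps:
E(g, q) = -4 (E(g, q) = 4/3 - (4 + 0)²/3 = 4/3 - ⅓*4² = 4/3 - ⅓*16 = 4/3 - 16/3 = -4)
F = 448 (F = 112*4 = 448)
(F - 720)/(√(-2056 + E(n(2, -1), 9)) + 2099) = (448 - 720)/(√(-2056 - 4) + 2099) = -272/(√(-2060) + 2099) = -272/(2*I*√515 + 2099) = -272/(2099 + 2*I*√515)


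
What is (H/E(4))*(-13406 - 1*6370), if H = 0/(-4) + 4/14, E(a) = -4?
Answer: 9888/7 ≈ 1412.6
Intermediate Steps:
H = 2/7 (H = 0*(-1/4) + 4*(1/14) = 0 + 2/7 = 2/7 ≈ 0.28571)
(H/E(4))*(-13406 - 1*6370) = ((2/7)/(-4))*(-13406 - 1*6370) = ((2/7)*(-1/4))*(-13406 - 6370) = -1/14*(-19776) = 9888/7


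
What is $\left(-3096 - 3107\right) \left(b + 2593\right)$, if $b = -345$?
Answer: $-13944344$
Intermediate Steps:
$\left(-3096 - 3107\right) \left(b + 2593\right) = \left(-3096 - 3107\right) \left(-345 + 2593\right) = \left(-6203\right) 2248 = -13944344$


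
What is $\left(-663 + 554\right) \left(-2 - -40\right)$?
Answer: $-4142$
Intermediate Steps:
$\left(-663 + 554\right) \left(-2 - -40\right) = - 109 \left(-2 + 40\right) = \left(-109\right) 38 = -4142$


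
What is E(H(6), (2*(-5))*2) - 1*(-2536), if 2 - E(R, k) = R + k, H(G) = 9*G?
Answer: 2504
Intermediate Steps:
E(R, k) = 2 - R - k (E(R, k) = 2 - (R + k) = 2 + (-R - k) = 2 - R - k)
E(H(6), (2*(-5))*2) - 1*(-2536) = (2 - 9*6 - 2*(-5)*2) - 1*(-2536) = (2 - 1*54 - (-10)*2) + 2536 = (2 - 54 - 1*(-20)) + 2536 = (2 - 54 + 20) + 2536 = -32 + 2536 = 2504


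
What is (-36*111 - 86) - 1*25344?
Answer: -29426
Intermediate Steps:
(-36*111 - 86) - 1*25344 = (-3996 - 86) - 25344 = -4082 - 25344 = -29426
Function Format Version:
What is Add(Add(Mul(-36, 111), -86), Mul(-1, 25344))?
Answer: -29426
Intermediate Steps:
Add(Add(Mul(-36, 111), -86), Mul(-1, 25344)) = Add(Add(-3996, -86), -25344) = Add(-4082, -25344) = -29426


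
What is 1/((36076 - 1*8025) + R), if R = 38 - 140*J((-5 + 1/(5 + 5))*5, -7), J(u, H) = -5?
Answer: 1/28789 ≈ 3.4735e-5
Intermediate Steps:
R = 738 (R = 38 - 140*(-5) = 38 + 700 = 738)
1/((36076 - 1*8025) + R) = 1/((36076 - 1*8025) + 738) = 1/((36076 - 8025) + 738) = 1/(28051 + 738) = 1/28789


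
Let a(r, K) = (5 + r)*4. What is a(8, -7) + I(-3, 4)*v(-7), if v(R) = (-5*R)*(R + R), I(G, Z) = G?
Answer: 1522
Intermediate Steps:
a(r, K) = 20 + 4*r
v(R) = -10*R**2 (v(R) = (-5*R)*(2*R) = -10*R**2)
a(8, -7) + I(-3, 4)*v(-7) = (20 + 4*8) - (-30)*(-7)**2 = (20 + 32) - (-30)*49 = 52 - 3*(-490) = 52 + 1470 = 1522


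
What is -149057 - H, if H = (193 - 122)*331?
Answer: -172558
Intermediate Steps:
H = 23501 (H = 71*331 = 23501)
-149057 - H = -149057 - 1*23501 = -149057 - 23501 = -172558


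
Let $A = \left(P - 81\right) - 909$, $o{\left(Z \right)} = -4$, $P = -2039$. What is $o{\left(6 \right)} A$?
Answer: $12116$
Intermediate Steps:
$A = -3029$ ($A = \left(-2039 - 81\right) - 909 = -2120 - 909 = -3029$)
$o{\left(6 \right)} A = \left(-4\right) \left(-3029\right) = 12116$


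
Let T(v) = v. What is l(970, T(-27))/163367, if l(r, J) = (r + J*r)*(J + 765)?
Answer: -18612360/163367 ≈ -113.93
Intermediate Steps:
l(r, J) = (765 + J)*(r + J*r) (l(r, J) = (r + J*r)*(765 + J) = (765 + J)*(r + J*r))
l(970, T(-27))/163367 = (970*(765 + (-27)² + 766*(-27)))/163367 = (970*(765 + 729 - 20682))*(1/163367) = (970*(-19188))*(1/163367) = -18612360*1/163367 = -18612360/163367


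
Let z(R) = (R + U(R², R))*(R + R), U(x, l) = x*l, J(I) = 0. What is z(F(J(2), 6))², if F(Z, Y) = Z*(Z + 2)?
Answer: 0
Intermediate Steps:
F(Z, Y) = Z*(2 + Z)
U(x, l) = l*x
z(R) = 2*R*(R + R³) (z(R) = (R + R*R²)*(R + R) = (R + R³)*(2*R) = 2*R*(R + R³))
z(F(J(2), 6))² = (2*(0*(2 + 0))²*(1 + (0*(2 + 0))²))² = (2*(0*2)²*(1 + (0*2)²))² = (2*0²*(1 + 0²))² = (2*0*(1 + 0))² = (2*0*1)² = 0² = 0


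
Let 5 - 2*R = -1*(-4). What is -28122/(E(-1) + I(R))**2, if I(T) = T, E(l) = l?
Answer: -112488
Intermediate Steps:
R = 1/2 (R = 5/2 - (-1)*(-4)/2 = 5/2 - 1/2*4 = 5/2 - 2 = 1/2 ≈ 0.50000)
-28122/(E(-1) + I(R))**2 = -28122/(-1 + 1/2)**2 = -28122/((-1/2)**2) = -28122/1/4 = -28122*4 = -112488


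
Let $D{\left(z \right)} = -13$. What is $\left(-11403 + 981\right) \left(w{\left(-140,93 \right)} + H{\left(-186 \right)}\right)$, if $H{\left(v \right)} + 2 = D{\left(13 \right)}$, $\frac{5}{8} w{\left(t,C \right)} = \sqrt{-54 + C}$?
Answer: $156330 - \frac{83376 \sqrt{39}}{5} \approx 52193.0$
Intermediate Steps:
$w{\left(t,C \right)} = \frac{8 \sqrt{-54 + C}}{5}$
$H{\left(v \right)} = -15$ ($H{\left(v \right)} = -2 - 13 = -15$)
$\left(-11403 + 981\right) \left(w{\left(-140,93 \right)} + H{\left(-186 \right)}\right) = \left(-11403 + 981\right) \left(\frac{8 \sqrt{-54 + 93}}{5} - 15\right) = - 10422 \left(\frac{8 \sqrt{39}}{5} - 15\right) = - 10422 \left(-15 + \frac{8 \sqrt{39}}{5}\right) = 156330 - \frac{83376 \sqrt{39}}{5}$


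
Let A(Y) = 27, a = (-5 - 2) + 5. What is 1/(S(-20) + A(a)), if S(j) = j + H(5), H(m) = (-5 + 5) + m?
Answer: 1/12 ≈ 0.083333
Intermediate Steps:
H(m) = m (H(m) = 0 + m = m)
a = -2 (a = -7 + 5 = -2)
S(j) = 5 + j (S(j) = j + 5 = 5 + j)
1/(S(-20) + A(a)) = 1/((5 - 20) + 27) = 1/(-15 + 27) = 1/12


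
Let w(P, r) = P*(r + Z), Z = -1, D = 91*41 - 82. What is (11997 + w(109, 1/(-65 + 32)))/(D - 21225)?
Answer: -392195/580008 ≈ -0.67619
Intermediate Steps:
D = 3649 (D = 3731 - 82 = 3649)
w(P, r) = P*(-1 + r) (w(P, r) = P*(r - 1) = P*(-1 + r))
(11997 + w(109, 1/(-65 + 32)))/(D - 21225) = (11997 + 109*(-1 + 1/(-65 + 32)))/(3649 - 21225) = (11997 + 109*(-1 + 1/(-33)))/(-17576) = (11997 + 109*(-1 - 1/33))*(-1/17576) = (11997 + 109*(-34/33))*(-1/17576) = (11997 - 3706/33)*(-1/17576) = (392195/33)*(-1/17576) = -392195/580008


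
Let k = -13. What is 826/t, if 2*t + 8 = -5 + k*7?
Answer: -413/26 ≈ -15.885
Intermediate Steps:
t = -52 (t = -4 + (-5 - 13*7)/2 = -4 + (-5 - 91)/2 = -4 + (½)*(-96) = -4 - 48 = -52)
826/t = 826/(-52) = 826*(-1/52) = -413/26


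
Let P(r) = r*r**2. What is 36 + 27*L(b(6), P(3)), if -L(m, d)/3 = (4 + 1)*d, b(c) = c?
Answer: -10899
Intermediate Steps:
P(r) = r**3
L(m, d) = -15*d (L(m, d) = -3*(4 + 1)*d = -15*d)
36 + 27*L(b(6), P(3)) = 36 + 27*(-15*3**3) = 36 + 27*(-15*27) = 36 + 27*(-405) = 36 - 10935 = -10899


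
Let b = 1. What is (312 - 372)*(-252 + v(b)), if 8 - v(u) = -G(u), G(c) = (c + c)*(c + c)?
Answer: 14400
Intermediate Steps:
G(c) = 4*c**2 (G(c) = (2*c)*(2*c) = 4*c**2)
v(u) = 8 + 4*u**2 (v(u) = 8 - (-1)*4*u**2 = 8 - (-4)*u**2 = 8 + 4*u**2)
(312 - 372)*(-252 + v(b)) = (312 - 372)*(-252 + (8 + 4*1**2)) = -60*(-252 + (8 + 4*1)) = -60*(-252 + (8 + 4)) = -60*(-252 + 12) = -60*(-240) = 14400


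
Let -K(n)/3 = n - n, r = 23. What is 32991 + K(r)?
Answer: 32991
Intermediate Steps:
K(n) = 0 (K(n) = -3*(n - n) = -3*0 = 0)
32991 + K(r) = 32991 + 0 = 32991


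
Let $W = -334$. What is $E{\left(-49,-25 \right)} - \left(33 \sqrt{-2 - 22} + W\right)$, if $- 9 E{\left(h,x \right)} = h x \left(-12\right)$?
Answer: $\frac{5902}{3} - 66 i \sqrt{6} \approx 1967.3 - 161.67 i$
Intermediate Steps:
$E{\left(h,x \right)} = \frac{4 h x}{3}$ ($E{\left(h,x \right)} = - \frac{h x \left(-12\right)}{9} = - \frac{\left(-12\right) h x}{9} = \frac{4 h x}{3}$)
$E{\left(-49,-25 \right)} - \left(33 \sqrt{-2 - 22} + W\right) = \frac{4}{3} \left(-49\right) \left(-25\right) - \left(33 \sqrt{-2 - 22} - 334\right) = \frac{4900}{3} - \left(33 \sqrt{-24} - 334\right) = \frac{4900}{3} - \left(33 \cdot 2 i \sqrt{6} - 334\right) = \frac{4900}{3} - \left(66 i \sqrt{6} - 334\right) = \frac{4900}{3} - \left(-334 + 66 i \sqrt{6}\right) = \frac{4900}{3} + \left(334 - 66 i \sqrt{6}\right) = \frac{5902}{3} - 66 i \sqrt{6}$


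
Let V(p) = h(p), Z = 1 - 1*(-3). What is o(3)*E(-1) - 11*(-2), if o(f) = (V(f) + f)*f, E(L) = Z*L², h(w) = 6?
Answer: 130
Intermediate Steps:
Z = 4 (Z = 1 + 3 = 4)
V(p) = 6
E(L) = 4*L²
o(f) = f*(6 + f) (o(f) = (6 + f)*f = f*(6 + f))
o(3)*E(-1) - 11*(-2) = (3*(6 + 3))*(4*(-1)²) - 11*(-2) = (3*9)*(4*1) + 22 = 27*4 + 22 = 108 + 22 = 130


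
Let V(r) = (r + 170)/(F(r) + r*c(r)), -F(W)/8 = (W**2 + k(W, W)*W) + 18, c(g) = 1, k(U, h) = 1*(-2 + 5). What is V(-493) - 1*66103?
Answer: -127790120968/1933197 ≈ -66103.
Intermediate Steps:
k(U, h) = 3 (k(U, h) = 1*3 = 3)
F(W) = -144 - 24*W - 8*W**2 (F(W) = -8*((W**2 + 3*W) + 18) = -8*(18 + W**2 + 3*W) = -144 - 24*W - 8*W**2)
V(r) = (170 + r)/(-144 - 23*r - 8*r**2) (V(r) = (r + 170)/((-144 - 24*r - 8*r**2) + r*1) = (170 + r)/((-144 - 24*r - 8*r**2) + r) = (170 + r)/(-144 - 23*r - 8*r**2))
V(-493) - 1*66103 = (-170 - 1*(-493))/(144 + 8*(-493)**2 + 23*(-493)) - 1*66103 = (-170 + 493)/(144 + 8*243049 - 11339) - 66103 = 323/(144 + 1944392 - 11339) - 66103 = 323/1933197 - 66103 = -127790120968/1933197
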